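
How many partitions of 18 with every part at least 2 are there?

88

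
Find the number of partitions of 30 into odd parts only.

296

Systematic enumeration (by largest part, then next-largest, …) yields 296.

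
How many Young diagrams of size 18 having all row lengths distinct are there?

46

A partial list (first 12 by largest part):
18
17, 1
16, 2
15, 3
15, 2, 1
14, 4
14, 3, 1
13, 5
13, 4, 1
13, 3, 2
12, 6
12, 5, 1
…and 34 more, for 46 total.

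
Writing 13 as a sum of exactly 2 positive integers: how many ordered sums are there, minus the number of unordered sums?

Compositions: C(12,1) = 12.
Unordered (partitions into 2 parts): 6.
Difference: 12 − 6 = 6.

6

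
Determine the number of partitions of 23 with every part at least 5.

21

They are:
23
18, 5
17, 6
16, 7
15, 8
14, 9
13, 10
13, 5, 5
12, 11
12, 6, 5
11, 7, 5
11, 6, 6
10, 8, 5
10, 7, 6
9, 9, 5
9, 8, 6
9, 7, 7
8, 8, 7
8, 5, 5, 5
7, 6, 5, 5
6, 6, 6, 5
Counting gives 21.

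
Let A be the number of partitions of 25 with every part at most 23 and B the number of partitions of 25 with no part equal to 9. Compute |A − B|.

229

Partitions of 25 with every part at most 23: 1956.
Partitions of 25 with no part equal to 9: 1727.
|1956 − 1727| = 229.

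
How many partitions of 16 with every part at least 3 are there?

21

They are:
16
13+3
12+4
11+5
10+6
10+3+3
9+7
9+4+3
8+8
8+5+3
8+4+4
7+6+3
7+5+4
7+3+3+3
6+6+4
6+5+5
6+4+3+3
5+5+3+3
5+4+4+3
4+4+4+4
4+3+3+3+3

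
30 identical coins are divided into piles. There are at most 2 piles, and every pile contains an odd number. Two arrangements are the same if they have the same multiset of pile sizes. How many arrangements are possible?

Enumerating:
1+29
3+27
5+25
7+23
9+21
11+19
13+17
15+15

8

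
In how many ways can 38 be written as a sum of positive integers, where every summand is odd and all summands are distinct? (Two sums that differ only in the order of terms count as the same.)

37

There are too many to list fully; the first 12 (by largest part) are:
1, 37
3, 35
5, 33
7, 31
9, 29
1, 3, 5, 29
11, 27
1, 3, 7, 27
13, 25
1, 3, 9, 25
1, 5, 7, 25
15, 23
…and 25 more, for 37 total.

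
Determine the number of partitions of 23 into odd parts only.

104

Enumerating by decreasing first part gives 104 partitions in all.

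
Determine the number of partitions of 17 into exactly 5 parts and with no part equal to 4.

A partial list (first 12 by largest part):
13,1,1,1,1
12,2,1,1,1
11,3,1,1,1
11,2,2,1,1
10,3,2,1,1
10,2,2,2,1
9,5,1,1,1
9,3,3,1,1
9,3,2,2,1
9,2,2,2,2
8,6,1,1,1
8,5,2,1,1
…and 17 more, for 29 total.

29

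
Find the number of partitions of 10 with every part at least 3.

Enumerating:
10
7,3
6,4
5,5
4,3,3
Counting gives 5.

5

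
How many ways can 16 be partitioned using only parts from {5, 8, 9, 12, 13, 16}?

Enumerating:
16
8 + 8
Counting gives 2.

2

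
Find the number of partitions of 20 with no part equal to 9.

571

Counting exhaustively, 571 partitions satisfy the conditions.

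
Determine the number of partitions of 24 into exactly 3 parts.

48

There are too many to list fully; the first 12 (by largest part) are:
22, 1, 1
21, 2, 1
20, 3, 1
20, 2, 2
19, 4, 1
19, 3, 2
18, 5, 1
18, 4, 2
18, 3, 3
17, 6, 1
17, 5, 2
17, 4, 3
…and 36 more, for 48 total.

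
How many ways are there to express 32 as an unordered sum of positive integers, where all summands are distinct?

Systematic enumeration (by largest part, then next-largest, …) yields 390.

390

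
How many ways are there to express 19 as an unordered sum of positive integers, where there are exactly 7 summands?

65

There are too many to list fully; the first 12 (by largest part) are:
13+1+1+1+1+1+1
12+2+1+1+1+1+1
11+3+1+1+1+1+1
11+2+2+1+1+1+1
10+4+1+1+1+1+1
10+3+2+1+1+1+1
10+2+2+2+1+1+1
9+5+1+1+1+1+1
9+4+2+1+1+1+1
9+3+3+1+1+1+1
9+3+2+2+1+1+1
9+2+2+2+2+1+1
…and 53 more, for 65 total.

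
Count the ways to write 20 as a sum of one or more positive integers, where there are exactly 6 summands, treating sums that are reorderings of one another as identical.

A full systematic count gives 90.

90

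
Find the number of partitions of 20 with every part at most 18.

There are 625 such partitions.

625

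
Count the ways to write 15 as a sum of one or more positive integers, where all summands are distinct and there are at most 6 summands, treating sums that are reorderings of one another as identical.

A partial list (first 12 by largest part):
15
1, 14
2, 13
3, 12
1, 2, 12
4, 11
1, 3, 11
5, 10
1, 4, 10
2, 3, 10
6, 9
1, 5, 9
…and 15 more, for 27 total.

27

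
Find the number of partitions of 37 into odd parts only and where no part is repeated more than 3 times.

222

Counting exhaustively, 222 partitions satisfy the conditions.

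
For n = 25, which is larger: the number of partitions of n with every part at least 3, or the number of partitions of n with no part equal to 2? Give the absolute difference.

Partitions of 25 with every part at least 3: 130.
Partitions of 25 with no part equal to 2: 703.
|130 − 703| = 573.

573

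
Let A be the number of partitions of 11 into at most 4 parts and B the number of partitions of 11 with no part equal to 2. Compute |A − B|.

Partitions of 11 into at most 4 parts: 27.
Partitions of 11 with no part equal to 2: 26.
|27 − 26| = 1.

1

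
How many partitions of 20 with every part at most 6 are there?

A full systematic count gives 282.

282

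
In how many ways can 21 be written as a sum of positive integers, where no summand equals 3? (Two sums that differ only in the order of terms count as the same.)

407

Counting exhaustively, 407 partitions satisfy the conditions.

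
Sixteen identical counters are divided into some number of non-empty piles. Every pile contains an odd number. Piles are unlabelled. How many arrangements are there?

There are too many to list fully; the first 12 (by largest part) are:
15, 1
13, 3
13, 1, 1, 1
11, 5
11, 3, 1, 1
11, 1, 1, 1, 1, 1
9, 7
9, 5, 1, 1
9, 3, 3, 1
9, 3, 1, 1, 1, 1
9, 1, 1, 1, 1, 1, 1, 1
7, 7, 1, 1
…and 20 more, for 32 total.

32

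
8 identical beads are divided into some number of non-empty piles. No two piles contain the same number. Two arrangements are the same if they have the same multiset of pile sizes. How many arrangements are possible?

Listing the qualifying partitions of 8:
8
1, 7
2, 6
3, 5
1, 2, 5
1, 3, 4

6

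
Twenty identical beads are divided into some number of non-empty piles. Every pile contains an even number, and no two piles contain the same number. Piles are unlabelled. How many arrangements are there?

Enumerating:
20
18, 2
16, 4
14, 6
14, 4, 2
12, 8
12, 6, 2
10, 8, 2
10, 6, 4
8, 6, 4, 2

10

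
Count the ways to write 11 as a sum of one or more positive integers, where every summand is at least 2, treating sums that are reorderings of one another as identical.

14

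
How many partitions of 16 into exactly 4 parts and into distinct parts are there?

Enumerating:
1 + 2 + 3 + 10
1 + 2 + 4 + 9
1 + 2 + 5 + 8
1 + 3 + 4 + 8
1 + 2 + 6 + 7
1 + 3 + 5 + 7
2 + 3 + 4 + 7
1 + 4 + 5 + 6
2 + 3 + 5 + 6

9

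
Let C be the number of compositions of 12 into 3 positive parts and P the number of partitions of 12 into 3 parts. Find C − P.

43

Compositions: C(11,2) = 55.
Partitions of 12 into exactly 3 parts: 12.
Difference: 55 − 12 = 43.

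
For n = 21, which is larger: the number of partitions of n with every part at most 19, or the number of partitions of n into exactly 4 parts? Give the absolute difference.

Partitions of 21 with every part at most 19: 790.
Partitions of 21 into exactly 4 parts: 72.
|790 − 72| = 718.

718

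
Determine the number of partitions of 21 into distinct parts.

76

Systematic enumeration (by largest part, then next-largest, …) yields 76.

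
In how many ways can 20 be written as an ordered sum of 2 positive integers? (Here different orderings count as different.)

By stars and bars with positive parts, the count is C(19,1) = 19.

19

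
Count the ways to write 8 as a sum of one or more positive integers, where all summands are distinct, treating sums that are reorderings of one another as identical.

6

Enumerating:
8
7 + 1
6 + 2
5 + 3
5 + 2 + 1
4 + 3 + 1
Counting gives 6.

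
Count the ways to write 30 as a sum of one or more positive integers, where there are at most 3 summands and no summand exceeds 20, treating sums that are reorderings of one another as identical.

There are too many to list fully; the first 12 (by largest part) are:
20, 10
20, 9, 1
20, 8, 2
20, 7, 3
20, 6, 4
20, 5, 5
19, 11
19, 10, 1
19, 9, 2
19, 8, 3
19, 7, 4
19, 6, 5
…and 49 more, for 61 total.

61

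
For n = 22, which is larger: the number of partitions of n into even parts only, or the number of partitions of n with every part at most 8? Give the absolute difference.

582

Partitions of 22 into even parts only: 56.
Partitions of 22 with every part at most 8: 638.
|56 − 638| = 582.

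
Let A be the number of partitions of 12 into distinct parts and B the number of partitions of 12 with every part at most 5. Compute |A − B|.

32

Partitions of 12 into distinct parts: 15.
Partitions of 12 with every part at most 5: 47.
|15 − 47| = 32.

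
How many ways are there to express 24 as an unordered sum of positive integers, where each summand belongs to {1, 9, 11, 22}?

The partitions of 24 that satisfy the conditions:
22, 1, 1
11, 11, 1, 1
11, 9, 1, 1, 1, 1
11, 1, 1, 1, 1, 1, 1, 1, 1, 1, 1, 1, 1, 1
9, 9, 1, 1, 1, 1, 1, 1
9, 1, 1, 1, 1, 1, 1, 1, 1, 1, 1, 1, 1, 1, 1, 1
1, 1, 1, 1, 1, 1, 1, 1, 1, 1, 1, 1, 1, 1, 1, 1, 1, 1, 1, 1, 1, 1, 1, 1

7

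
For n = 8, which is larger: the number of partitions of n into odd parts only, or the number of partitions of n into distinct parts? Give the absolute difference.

0

Partitions of 8 into odd parts only: 6.
Partitions of 8 into distinct parts: 6.
|6 − 6| = 0.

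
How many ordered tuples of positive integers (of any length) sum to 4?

There are 3 gaps and each independently is a cut or not, giving 2^3 = 8.

8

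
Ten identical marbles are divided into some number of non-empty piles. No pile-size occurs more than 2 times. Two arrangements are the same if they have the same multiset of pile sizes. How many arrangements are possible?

22

The partitions of 10 that satisfy the conditions:
10
9, 1
8, 2
8, 1, 1
7, 3
7, 2, 1
6, 4
6, 3, 1
6, 2, 2
6, 2, 1, 1
5, 5
5, 4, 1
5, 3, 2
5, 3, 1, 1
5, 2, 2, 1
4, 4, 2
4, 4, 1, 1
4, 3, 3
4, 3, 2, 1
4, 2, 2, 1, 1
3, 3, 2, 2
3, 3, 2, 1, 1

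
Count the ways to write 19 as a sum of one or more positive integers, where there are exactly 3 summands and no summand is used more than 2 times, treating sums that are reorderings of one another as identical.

30

There are too many to list fully; the first 12 (by largest part) are:
17 + 1 + 1
16 + 2 + 1
15 + 3 + 1
15 + 2 + 2
14 + 4 + 1
14 + 3 + 2
13 + 5 + 1
13 + 4 + 2
13 + 3 + 3
12 + 6 + 1
12 + 5 + 2
12 + 4 + 3
…and 18 more, for 30 total.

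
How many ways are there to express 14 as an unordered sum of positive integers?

135

Direct enumeration gives 135 partitions.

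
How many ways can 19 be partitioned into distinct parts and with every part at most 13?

44

There are too many to list fully; the first 12 (by largest part) are:
13,6
13,5,1
13,4,2
13,3,2,1
12,7
12,6,1
12,5,2
12,4,3
12,4,2,1
11,8
11,7,1
11,6,2
…and 32 more, for 44 total.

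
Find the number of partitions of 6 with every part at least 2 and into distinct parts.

2

The partitions of 6 that satisfy the conditions:
6
2, 4
That's 2 in total.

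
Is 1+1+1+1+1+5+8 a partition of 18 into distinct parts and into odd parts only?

No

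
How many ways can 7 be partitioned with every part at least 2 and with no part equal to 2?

2

They are:
7
4+3
That's 2 in total.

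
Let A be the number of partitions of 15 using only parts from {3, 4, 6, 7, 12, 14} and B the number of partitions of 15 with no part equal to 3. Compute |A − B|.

Partitions of 15 using only parts from {3, 4, 6, 7, 12, 14}: 6.
Partitions of 15 with no part equal to 3: 99.
|6 − 99| = 93.

93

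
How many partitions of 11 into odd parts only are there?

12

The partitions of 11 that satisfy the conditions:
11
1+1+9
1+3+7
1+1+1+1+7
1+5+5
3+3+5
1+1+1+3+5
1+1+1+1+1+1+5
1+1+3+3+3
1+1+1+1+1+3+3
1+1+1+1+1+1+1+1+3
1+1+1+1+1+1+1+1+1+1+1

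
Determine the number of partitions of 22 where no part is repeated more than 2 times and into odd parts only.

23

Enumerating:
1+21
3+19
5+17
1+1+3+17
7+15
1+1+5+15
1+3+3+15
9+13
1+1+7+13
1+3+5+13
11+11
1+1+9+11
1+3+7+11
1+5+5+11
3+3+5+11
1+3+9+9
1+5+7+9
3+3+7+9
3+5+5+9
1+1+3+3+5+9
3+5+7+7
1+1+3+3+7+7
1+1+3+5+5+7
That's 23 in total.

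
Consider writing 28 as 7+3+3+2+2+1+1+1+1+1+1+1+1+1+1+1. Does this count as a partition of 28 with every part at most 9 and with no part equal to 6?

Yes

The parts sum to 28, and the condition 'no summand exceeds 9' holds; the condition 'no summand equals 6' holds.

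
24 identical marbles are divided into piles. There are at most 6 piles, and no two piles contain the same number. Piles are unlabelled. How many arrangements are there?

Systematic enumeration (by largest part, then next-largest, …) yields 122.

122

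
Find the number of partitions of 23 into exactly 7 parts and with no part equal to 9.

Systematic enumeration (by largest part, then next-largest, …) yields 144.

144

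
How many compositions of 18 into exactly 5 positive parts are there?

Place 4 bars in the 17 internal gaps of a row of 18 dots: C(17,4) = 2380.

2380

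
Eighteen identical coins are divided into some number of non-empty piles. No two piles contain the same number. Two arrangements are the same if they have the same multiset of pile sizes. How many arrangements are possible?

46

There are too many to list fully; the first 12 (by largest part) are:
18
1 + 17
2 + 16
3 + 15
1 + 2 + 15
4 + 14
1 + 3 + 14
5 + 13
1 + 4 + 13
2 + 3 + 13
6 + 12
1 + 5 + 12
…and 34 more, for 46 total.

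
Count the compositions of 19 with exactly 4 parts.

816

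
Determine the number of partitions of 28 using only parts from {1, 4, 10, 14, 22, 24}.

There are too many to list fully; the first 12 (by largest part) are:
24,4
24,1,1,1,1
22,4,1,1
22,1,1,1,1,1,1
14,14
14,10,4
14,10,1,1,1,1
14,4,4,4,1,1
14,4,4,1,1,1,1,1,1
14,4,1,1,1,1,1,1,1,1,1,1
14,1,1,1,1,1,1,1,1,1,1,1,1,1,1
10,10,4,4
…and 15 more, for 27 total.

27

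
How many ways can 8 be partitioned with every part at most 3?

The partitions of 8 that satisfy the conditions:
2 + 3 + 3
1 + 1 + 3 + 3
1 + 2 + 2 + 3
1 + 1 + 1 + 2 + 3
1 + 1 + 1 + 1 + 1 + 3
2 + 2 + 2 + 2
1 + 1 + 2 + 2 + 2
1 + 1 + 1 + 1 + 2 + 2
1 + 1 + 1 + 1 + 1 + 1 + 2
1 + 1 + 1 + 1 + 1 + 1 + 1 + 1

10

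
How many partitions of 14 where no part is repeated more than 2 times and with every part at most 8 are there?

42

There are too many to list fully; the first 12 (by largest part) are:
6+8
1+5+8
2+4+8
1+1+4+8
3+3+8
1+2+3+8
1+1+2+2+8
7+7
1+6+7
2+5+7
1+1+5+7
3+4+7
…and 30 more, for 42 total.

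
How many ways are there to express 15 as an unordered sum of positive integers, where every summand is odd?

27

There are too many to list fully; the first 12 (by largest part) are:
15
13 + 1 + 1
11 + 3 + 1
11 + 1 + 1 + 1 + 1
9 + 5 + 1
9 + 3 + 3
9 + 3 + 1 + 1 + 1
9 + 1 + 1 + 1 + 1 + 1 + 1
7 + 7 + 1
7 + 5 + 3
7 + 5 + 1 + 1 + 1
7 + 3 + 3 + 1 + 1
…and 15 more, for 27 total.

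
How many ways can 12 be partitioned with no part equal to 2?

A partial list (first 12 by largest part):
12
1,11
1,1,10
3,9
1,1,1,9
4,8
1,3,8
1,1,1,1,8
5,7
1,4,7
1,1,3,7
1,1,1,1,1,7
…and 23 more, for 35 total.

35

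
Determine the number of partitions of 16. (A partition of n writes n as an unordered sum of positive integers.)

231

A full systematic count gives 231.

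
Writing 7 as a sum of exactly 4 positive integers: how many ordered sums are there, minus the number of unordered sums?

Compositions: C(6,3) = 20.
Unordered (partitions into 4 parts): 3.
Difference: 20 − 3 = 17.

17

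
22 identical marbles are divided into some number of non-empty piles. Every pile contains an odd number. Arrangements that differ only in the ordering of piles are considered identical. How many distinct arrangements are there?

89

Enumerating by decreasing first part gives 89 partitions in all.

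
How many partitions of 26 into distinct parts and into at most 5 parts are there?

There are 158 such partitions.

158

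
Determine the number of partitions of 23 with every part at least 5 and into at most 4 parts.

21

The partitions of 23 that satisfy the conditions:
23
18,5
17,6
16,7
15,8
14,9
13,10
13,5,5
12,11
12,6,5
11,7,5
11,6,6
10,8,5
10,7,6
9,9,5
9,8,6
9,7,7
8,8,7
8,5,5,5
7,6,5,5
6,6,6,5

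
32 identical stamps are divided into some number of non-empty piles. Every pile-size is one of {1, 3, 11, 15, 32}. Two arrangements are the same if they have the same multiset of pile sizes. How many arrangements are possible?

34

A partial list (first 12 by largest part):
32
15,15,1,1
15,11,3,3
15,11,3,1,1,1
15,11,1,1,1,1,1,1
15,3,3,3,3,3,1,1
15,3,3,3,3,1,1,1,1,1
15,3,3,3,1,1,1,1,1,1,1,1
15,3,3,1,1,1,1,1,1,1,1,1,1,1
15,3,1,1,1,1,1,1,1,1,1,1,1,1,1,1
15,1,1,1,1,1,1,1,1,1,1,1,1,1,1,1,1,1
11,11,3,3,3,1
…and 22 more, for 34 total.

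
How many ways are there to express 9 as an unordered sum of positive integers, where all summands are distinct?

The partitions of 9 that satisfy the conditions:
9
8 + 1
7 + 2
6 + 3
6 + 2 + 1
5 + 4
5 + 3 + 1
4 + 3 + 2

8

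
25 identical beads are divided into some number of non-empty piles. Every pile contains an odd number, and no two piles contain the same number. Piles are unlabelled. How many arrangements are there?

12

Enumerating:
25
21 + 3 + 1
19 + 5 + 1
17 + 7 + 1
17 + 5 + 3
15 + 9 + 1
15 + 7 + 3
13 + 11 + 1
13 + 9 + 3
13 + 7 + 5
11 + 9 + 5
9 + 7 + 5 + 3 + 1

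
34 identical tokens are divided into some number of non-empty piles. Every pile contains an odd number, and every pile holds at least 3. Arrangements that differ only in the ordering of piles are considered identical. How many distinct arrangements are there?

A partial list (first 12 by largest part):
31 + 3
29 + 5
27 + 7
25 + 9
25 + 3 + 3 + 3
23 + 11
23 + 5 + 3 + 3
21 + 13
21 + 7 + 3 + 3
21 + 5 + 5 + 3
19 + 15
19 + 9 + 3 + 3
…and 52 more, for 64 total.

64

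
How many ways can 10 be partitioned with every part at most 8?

There are too many to list fully; the first 12 (by largest part) are:
8+2
8+1+1
7+3
7+2+1
7+1+1+1
6+4
6+3+1
6+2+2
6+2+1+1
6+1+1+1+1
5+5
5+4+1
…and 28 more, for 40 total.

40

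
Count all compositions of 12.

The number of compositions of n is 2^(n−1); here 2^11 = 2048.

2048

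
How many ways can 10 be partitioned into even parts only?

7

They are:
10
8,2
6,4
6,2,2
4,4,2
4,2,2,2
2,2,2,2,2
Counting gives 7.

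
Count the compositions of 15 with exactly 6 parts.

2002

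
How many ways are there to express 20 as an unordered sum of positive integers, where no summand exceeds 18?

625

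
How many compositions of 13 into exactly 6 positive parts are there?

A composition of 13 into 6 positive parts is chosen by placing 5 dividers among the 12 gaps between 13 units: C(12,5) = 792.

792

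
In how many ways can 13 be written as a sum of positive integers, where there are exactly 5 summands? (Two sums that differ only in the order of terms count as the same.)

They are:
9+1+1+1+1
8+2+1+1+1
7+3+1+1+1
7+2+2+1+1
6+4+1+1+1
6+3+2+1+1
6+2+2+2+1
5+5+1+1+1
5+4+2+1+1
5+3+3+1+1
5+3+2+2+1
5+2+2+2+2
4+4+3+1+1
4+4+2+2+1
4+3+3+2+1
4+3+2+2+2
3+3+3+3+1
3+3+3+2+2

18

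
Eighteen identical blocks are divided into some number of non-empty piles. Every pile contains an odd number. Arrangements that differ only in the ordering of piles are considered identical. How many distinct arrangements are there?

46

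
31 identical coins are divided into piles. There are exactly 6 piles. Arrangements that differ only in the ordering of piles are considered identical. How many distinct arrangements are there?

Enumerating by decreasing first part gives 612 partitions in all.

612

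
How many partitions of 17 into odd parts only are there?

38

A partial list (first 12 by largest part):
17
1,1,15
1,3,13
1,1,1,1,13
1,5,11
3,3,11
1,1,1,3,11
1,1,1,1,1,1,11
1,7,9
3,5,9
1,1,1,5,9
1,1,3,3,9
…and 26 more, for 38 total.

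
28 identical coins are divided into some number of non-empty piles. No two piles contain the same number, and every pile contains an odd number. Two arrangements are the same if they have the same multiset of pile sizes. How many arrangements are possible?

16

The partitions of 28 that satisfy the conditions:
27+1
25+3
23+5
21+7
19+9
19+5+3+1
17+11
17+7+3+1
15+13
15+9+3+1
15+7+5+1
13+11+3+1
13+9+5+1
13+7+5+3
11+9+7+1
11+9+5+3
That's 16 in total.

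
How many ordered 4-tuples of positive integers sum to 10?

84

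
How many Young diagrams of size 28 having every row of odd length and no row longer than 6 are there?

There are too many to list fully; the first 12 (by largest part) are:
5 + 5 + 5 + 5 + 5 + 3
5 + 5 + 5 + 5 + 5 + 1 + 1 + 1
5 + 5 + 5 + 5 + 3 + 3 + 1 + 1
5 + 5 + 5 + 5 + 3 + 1 + 1 + 1 + 1 + 1
5 + 5 + 5 + 5 + 1 + 1 + 1 + 1 + 1 + 1 + 1 + 1
5 + 5 + 5 + 3 + 3 + 3 + 3 + 1
5 + 5 + 5 + 3 + 3 + 3 + 1 + 1 + 1 + 1
5 + 5 + 5 + 3 + 3 + 1 + 1 + 1 + 1 + 1 + 1 + 1
5 + 5 + 5 + 3 + 1 + 1 + 1 + 1 + 1 + 1 + 1 + 1 + 1 + 1
5 + 5 + 5 + 1 + 1 + 1 + 1 + 1 + 1 + 1 + 1 + 1 + 1 + 1 + 1 + 1
5 + 5 + 3 + 3 + 3 + 3 + 3 + 3
5 + 5 + 3 + 3 + 3 + 3 + 3 + 1 + 1 + 1
…and 23 more, for 35 total.

35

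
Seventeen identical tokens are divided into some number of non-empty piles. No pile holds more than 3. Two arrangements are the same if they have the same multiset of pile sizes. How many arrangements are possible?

33

There are too many to list fully; the first 12 (by largest part) are:
3, 3, 3, 3, 3, 2
3, 3, 3, 3, 3, 1, 1
3, 3, 3, 3, 2, 2, 1
3, 3, 3, 3, 2, 1, 1, 1
3, 3, 3, 3, 1, 1, 1, 1, 1
3, 3, 3, 2, 2, 2, 2
3, 3, 3, 2, 2, 2, 1, 1
3, 3, 3, 2, 2, 1, 1, 1, 1
3, 3, 3, 2, 1, 1, 1, 1, 1, 1
3, 3, 3, 1, 1, 1, 1, 1, 1, 1, 1
3, 3, 2, 2, 2, 2, 2, 1
3, 3, 2, 2, 2, 2, 1, 1, 1
…and 21 more, for 33 total.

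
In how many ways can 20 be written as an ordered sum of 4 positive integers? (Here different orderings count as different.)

By stars and bars with positive parts, the count is C(19,3) = 969.

969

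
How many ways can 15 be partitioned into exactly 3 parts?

Enumerating:
13,1,1
12,2,1
11,3,1
11,2,2
10,4,1
10,3,2
9,5,1
9,4,2
9,3,3
8,6,1
8,5,2
8,4,3
7,7,1
7,6,2
7,5,3
7,4,4
6,6,3
6,5,4
5,5,5
Counting gives 19.

19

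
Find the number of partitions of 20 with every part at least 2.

Enumerating by decreasing first part gives 137 partitions in all.

137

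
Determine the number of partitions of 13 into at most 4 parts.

There are too many to list fully; the first 12 (by largest part) are:
13
12 + 1
11 + 2
11 + 1 + 1
10 + 3
10 + 2 + 1
10 + 1 + 1 + 1
9 + 4
9 + 3 + 1
9 + 2 + 2
9 + 2 + 1 + 1
8 + 5
…and 27 more, for 39 total.

39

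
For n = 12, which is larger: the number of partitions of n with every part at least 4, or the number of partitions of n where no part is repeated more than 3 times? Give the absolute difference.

45

Partitions of 12 with every part at least 4: 5.
Partitions of 12 where no part is repeated more than 3 times: 50.
|5 − 50| = 45.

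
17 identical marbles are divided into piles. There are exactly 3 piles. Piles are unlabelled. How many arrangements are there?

24

Enumerating:
15,1,1
14,2,1
13,3,1
13,2,2
12,4,1
12,3,2
11,5,1
11,4,2
11,3,3
10,6,1
10,5,2
10,4,3
9,7,1
9,6,2
9,5,3
9,4,4
8,8,1
8,7,2
8,6,3
8,5,4
7,7,3
7,6,4
7,5,5
6,6,5
That's 24 in total.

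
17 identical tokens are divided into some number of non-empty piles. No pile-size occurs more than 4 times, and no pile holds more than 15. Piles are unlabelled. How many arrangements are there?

Counting exhaustively, 203 partitions satisfy the conditions.

203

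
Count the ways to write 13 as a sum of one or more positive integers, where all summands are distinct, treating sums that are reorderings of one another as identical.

The partitions of 13 that satisfy the conditions:
13
12, 1
11, 2
10, 3
10, 2, 1
9, 4
9, 3, 1
8, 5
8, 4, 1
8, 3, 2
7, 6
7, 5, 1
7, 4, 2
7, 3, 2, 1
6, 5, 2
6, 4, 3
6, 4, 2, 1
5, 4, 3, 1
Counting gives 18.

18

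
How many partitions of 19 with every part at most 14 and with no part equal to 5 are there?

There are 343 such partitions.

343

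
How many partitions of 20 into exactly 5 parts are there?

Counting exhaustively, 84 partitions satisfy the conditions.

84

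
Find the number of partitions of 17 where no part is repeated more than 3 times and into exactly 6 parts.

32

A partial list (first 12 by largest part):
1+1+1+2+2+10
1+1+1+2+3+9
1+1+2+2+2+9
1+1+1+2+4+8
1+1+1+3+3+8
1+1+2+2+3+8
1+1+1+2+5+7
1+1+1+3+4+7
1+1+2+2+4+7
1+1+2+3+3+7
1+2+2+2+3+7
1+1+1+2+6+6
…and 20 more, for 32 total.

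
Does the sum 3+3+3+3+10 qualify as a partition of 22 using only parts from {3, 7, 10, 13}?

Yes

The parts sum to 22, and the condition 'each summand belongs to {3, 7, 10, 13}' holds.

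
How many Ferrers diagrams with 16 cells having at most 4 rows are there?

There are too many to list fully; the first 12 (by largest part) are:
16
1+15
2+14
1+1+14
3+13
1+2+13
1+1+1+13
4+12
1+3+12
2+2+12
1+1+2+12
5+11
…and 52 more, for 64 total.

64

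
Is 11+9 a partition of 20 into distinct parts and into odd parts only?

Yes

The parts sum to 20, and the condition 'all summands are distinct' holds; the condition 'every summand is odd' holds.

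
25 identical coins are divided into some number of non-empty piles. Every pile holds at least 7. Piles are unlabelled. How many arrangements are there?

The partitions of 25 that satisfy the conditions:
25
7, 18
8, 17
9, 16
10, 15
11, 14
12, 13
7, 7, 11
7, 8, 10
7, 9, 9
8, 8, 9

11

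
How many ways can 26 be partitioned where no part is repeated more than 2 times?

Enumerating by decreasing first part gives 617 partitions in all.

617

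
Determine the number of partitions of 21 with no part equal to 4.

495

Counting exhaustively, 495 partitions satisfy the conditions.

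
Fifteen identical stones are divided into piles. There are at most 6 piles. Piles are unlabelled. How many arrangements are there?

110

Direct enumeration gives 110 partitions.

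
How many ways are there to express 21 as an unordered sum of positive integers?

Direct enumeration gives 792 partitions.

792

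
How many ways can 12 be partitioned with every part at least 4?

The partitions of 12 that satisfy the conditions:
12
4,8
5,7
6,6
4,4,4
Counting gives 5.

5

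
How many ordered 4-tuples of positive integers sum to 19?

816

Place 3 bars in the 18 internal gaps of a row of 19 dots: C(18,3) = 816.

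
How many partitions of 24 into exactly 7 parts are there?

There are 201 such partitions.

201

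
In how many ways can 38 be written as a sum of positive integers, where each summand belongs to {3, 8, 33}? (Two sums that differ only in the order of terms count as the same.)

2

They are:
8,8,8,8,3,3
8,3,3,3,3,3,3,3,3,3,3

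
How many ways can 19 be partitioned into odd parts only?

A partial list (first 12 by largest part):
19
1+1+17
1+3+15
1+1+1+1+15
1+5+13
3+3+13
1+1+1+3+13
1+1+1+1+1+1+13
1+7+11
3+5+11
1+1+1+5+11
1+1+3+3+11
…and 42 more, for 54 total.

54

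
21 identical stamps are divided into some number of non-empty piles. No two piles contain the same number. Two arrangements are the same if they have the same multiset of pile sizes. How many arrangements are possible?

Direct enumeration gives 76 partitions.

76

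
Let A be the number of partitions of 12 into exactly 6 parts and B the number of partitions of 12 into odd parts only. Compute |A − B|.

4

Partitions of 12 into exactly 6 parts: 11.
Partitions of 12 into odd parts only: 15.
|11 − 15| = 4.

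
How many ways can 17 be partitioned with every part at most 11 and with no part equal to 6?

222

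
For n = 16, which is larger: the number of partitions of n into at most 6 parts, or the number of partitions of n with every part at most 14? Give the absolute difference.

Partitions of 16 into at most 6 parts: 136.
Partitions of 16 with every part at most 14: 229.
|136 − 229| = 93.

93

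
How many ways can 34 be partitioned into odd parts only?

512

Direct enumeration gives 512 partitions.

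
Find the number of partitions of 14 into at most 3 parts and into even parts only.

They are:
14
12, 2
10, 4
10, 2, 2
8, 6
8, 4, 2
6, 6, 2
6, 4, 4

8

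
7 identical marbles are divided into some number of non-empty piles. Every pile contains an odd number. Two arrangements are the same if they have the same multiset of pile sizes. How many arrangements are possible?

5

The partitions of 7 that satisfy the conditions:
7
5+1+1
3+3+1
3+1+1+1+1
1+1+1+1+1+1+1
Counting gives 5.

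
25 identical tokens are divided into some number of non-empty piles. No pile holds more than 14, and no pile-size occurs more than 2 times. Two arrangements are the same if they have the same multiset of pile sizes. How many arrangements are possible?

Enumerating by decreasing first part gives 431 partitions in all.

431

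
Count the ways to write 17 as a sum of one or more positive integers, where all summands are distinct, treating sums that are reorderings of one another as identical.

38

There are too many to list fully; the first 12 (by largest part) are:
17
16 + 1
15 + 2
14 + 3
14 + 2 + 1
13 + 4
13 + 3 + 1
12 + 5
12 + 4 + 1
12 + 3 + 2
11 + 6
11 + 5 + 1
…and 26 more, for 38 total.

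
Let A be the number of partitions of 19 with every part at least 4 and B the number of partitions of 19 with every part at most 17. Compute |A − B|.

Partitions of 19 with every part at least 4: 18.
Partitions of 19 with every part at most 17: 488.
|18 − 488| = 470.

470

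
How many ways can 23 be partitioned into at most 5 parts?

There are 291 such partitions.

291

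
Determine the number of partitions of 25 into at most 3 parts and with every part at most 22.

61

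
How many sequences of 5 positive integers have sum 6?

5

Equivalently, choose which 4 of the 5 gaps become plus signs: C(5,4) = 5.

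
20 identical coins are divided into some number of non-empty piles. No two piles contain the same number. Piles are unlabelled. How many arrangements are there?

64

A partial list (first 12 by largest part):
20
19 + 1
18 + 2
17 + 3
17 + 2 + 1
16 + 4
16 + 3 + 1
15 + 5
15 + 4 + 1
15 + 3 + 2
14 + 6
14 + 5 + 1
…and 52 more, for 64 total.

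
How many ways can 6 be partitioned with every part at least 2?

4

They are:
6
2 + 4
3 + 3
2 + 2 + 2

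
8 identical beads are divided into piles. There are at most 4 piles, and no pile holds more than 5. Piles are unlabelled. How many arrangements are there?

11

Listing the qualifying partitions of 8:
5,3
5,2,1
5,1,1,1
4,4
4,3,1
4,2,2
4,2,1,1
3,3,2
3,3,1,1
3,2,2,1
2,2,2,2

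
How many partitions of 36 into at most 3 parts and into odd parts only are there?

The partitions of 36 that satisfy the conditions:
1,35
3,33
5,31
7,29
9,27
11,25
13,23
15,21
17,19
That's 9 in total.

9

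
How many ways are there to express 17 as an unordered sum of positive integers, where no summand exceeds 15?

Enumerating by decreasing first part gives 295 partitions in all.

295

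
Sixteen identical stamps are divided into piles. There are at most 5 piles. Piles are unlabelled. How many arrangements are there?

Enumerating by decreasing first part gives 101 partitions in all.

101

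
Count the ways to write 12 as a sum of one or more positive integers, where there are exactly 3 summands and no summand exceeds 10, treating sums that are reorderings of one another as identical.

Enumerating:
1+1+10
1+2+9
1+3+8
2+2+8
1+4+7
2+3+7
1+5+6
2+4+6
3+3+6
2+5+5
3+4+5
4+4+4

12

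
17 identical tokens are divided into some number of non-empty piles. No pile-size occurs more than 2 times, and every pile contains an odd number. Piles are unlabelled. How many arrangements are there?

12

The partitions of 17 that satisfy the conditions:
17
15 + 1 + 1
13 + 3 + 1
11 + 5 + 1
11 + 3 + 3
9 + 7 + 1
9 + 5 + 3
9 + 3 + 3 + 1 + 1
7 + 7 + 3
7 + 5 + 5
7 + 5 + 3 + 1 + 1
5 + 5 + 3 + 3 + 1
That's 12 in total.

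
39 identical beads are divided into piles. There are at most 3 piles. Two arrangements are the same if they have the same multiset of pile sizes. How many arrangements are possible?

147

Counting exhaustively, 147 partitions satisfy the conditions.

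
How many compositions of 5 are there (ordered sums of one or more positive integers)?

There are 4 gaps and each independently is a cut or not, giving 2^4 = 16.

16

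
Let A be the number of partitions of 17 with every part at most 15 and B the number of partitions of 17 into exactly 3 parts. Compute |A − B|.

Partitions of 17 with every part at most 15: 295.
Partitions of 17 into exactly 3 parts: 24.
|295 − 24| = 271.

271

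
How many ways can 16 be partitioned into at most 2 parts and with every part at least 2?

The partitions of 16 that satisfy the conditions:
16
14+2
13+3
12+4
11+5
10+6
9+7
8+8

8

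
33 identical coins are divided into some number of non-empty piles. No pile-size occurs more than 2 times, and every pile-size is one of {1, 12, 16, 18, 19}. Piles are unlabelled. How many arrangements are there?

Listing the qualifying partitions of 33:
1,1,12,19
1,16,16
Counting gives 2.

2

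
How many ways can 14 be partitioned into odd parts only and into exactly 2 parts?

4

They are:
13 + 1
11 + 3
9 + 5
7 + 7
Counting gives 4.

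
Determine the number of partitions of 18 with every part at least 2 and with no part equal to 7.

74

Enumerating by decreasing first part gives 74 partitions in all.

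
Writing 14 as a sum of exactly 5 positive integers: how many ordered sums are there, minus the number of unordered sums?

Compositions: C(13,4) = 715.
Partitions of 14 into exactly 5 parts: 23.
Difference: 715 − 23 = 692.

692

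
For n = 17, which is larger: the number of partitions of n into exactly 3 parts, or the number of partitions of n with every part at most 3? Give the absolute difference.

9

Partitions of 17 into exactly 3 parts: 24.
Partitions of 17 with every part at most 3: 33.
|24 − 33| = 9.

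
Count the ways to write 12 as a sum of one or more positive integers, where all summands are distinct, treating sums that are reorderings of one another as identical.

Enumerating:
12
11, 1
10, 2
9, 3
9, 2, 1
8, 4
8, 3, 1
7, 5
7, 4, 1
7, 3, 2
6, 5, 1
6, 4, 2
6, 3, 2, 1
5, 4, 3
5, 4, 2, 1
That's 15 in total.

15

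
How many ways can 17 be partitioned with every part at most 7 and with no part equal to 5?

Systematic enumeration (by largest part, then next-largest, …) yields 136.

136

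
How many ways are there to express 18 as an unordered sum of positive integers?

Direct enumeration gives 385 partitions.

385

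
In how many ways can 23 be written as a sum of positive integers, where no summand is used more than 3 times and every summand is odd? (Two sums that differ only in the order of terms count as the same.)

41

A partial list (first 12 by largest part):
23
21,1,1
19,3,1
17,5,1
17,3,3
17,3,1,1,1
15,7,1
15,5,3
15,5,1,1,1
15,3,3,1,1
13,9,1
13,7,3
…and 29 more, for 41 total.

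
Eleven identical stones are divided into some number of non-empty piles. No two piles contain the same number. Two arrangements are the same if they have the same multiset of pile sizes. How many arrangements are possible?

12

The partitions of 11 that satisfy the conditions:
11
10 + 1
9 + 2
8 + 3
8 + 2 + 1
7 + 4
7 + 3 + 1
6 + 5
6 + 4 + 1
6 + 3 + 2
5 + 4 + 2
5 + 3 + 2 + 1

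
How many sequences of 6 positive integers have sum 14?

Place 5 bars in the 13 internal gaps of a row of 14 dots: C(13,5) = 1287.

1287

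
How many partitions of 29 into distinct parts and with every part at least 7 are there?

The partitions of 29 that satisfy the conditions:
29
7 + 22
8 + 21
9 + 20
10 + 19
11 + 18
12 + 17
13 + 16
14 + 15
7 + 8 + 14
7 + 9 + 13
7 + 10 + 12
8 + 9 + 12
8 + 10 + 11
Counting gives 14.

14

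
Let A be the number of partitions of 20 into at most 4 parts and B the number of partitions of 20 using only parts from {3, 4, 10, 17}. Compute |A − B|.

103

Partitions of 20 into at most 4 parts: 108.
Partitions of 20 using only parts from {3, 4, 10, 17}: 5.
|108 − 5| = 103.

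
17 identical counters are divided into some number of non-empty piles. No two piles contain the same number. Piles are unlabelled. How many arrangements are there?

There are too many to list fully; the first 12 (by largest part) are:
17
16+1
15+2
14+3
14+2+1
13+4
13+3+1
12+5
12+4+1
12+3+2
11+6
11+5+1
…and 26 more, for 38 total.

38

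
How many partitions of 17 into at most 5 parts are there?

Direct enumeration gives 119 partitions.

119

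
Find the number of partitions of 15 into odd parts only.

A partial list (first 12 by largest part):
15
13,1,1
11,3,1
11,1,1,1,1
9,5,1
9,3,3
9,3,1,1,1
9,1,1,1,1,1,1
7,7,1
7,5,3
7,5,1,1,1
7,3,3,1,1
…and 15 more, for 27 total.

27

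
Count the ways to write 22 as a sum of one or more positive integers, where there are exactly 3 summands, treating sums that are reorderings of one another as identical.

A partial list (first 12 by largest part):
20, 1, 1
19, 2, 1
18, 3, 1
18, 2, 2
17, 4, 1
17, 3, 2
16, 5, 1
16, 4, 2
16, 3, 3
15, 6, 1
15, 5, 2
15, 4, 3
…and 28 more, for 40 total.

40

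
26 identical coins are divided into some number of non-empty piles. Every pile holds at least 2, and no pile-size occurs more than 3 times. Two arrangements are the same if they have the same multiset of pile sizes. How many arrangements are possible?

Enumerating by decreasing first part gives 344 partitions in all.

344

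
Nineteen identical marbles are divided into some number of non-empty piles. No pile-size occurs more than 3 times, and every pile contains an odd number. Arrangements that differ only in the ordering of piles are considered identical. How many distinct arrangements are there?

24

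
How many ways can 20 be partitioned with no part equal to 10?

585

There are 585 such partitions.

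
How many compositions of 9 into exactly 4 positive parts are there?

56

Place 3 bars in the 8 internal gaps of a row of 9 dots: C(8,3) = 56.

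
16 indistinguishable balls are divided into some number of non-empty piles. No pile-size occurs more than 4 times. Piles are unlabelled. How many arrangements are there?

164

Systematic enumeration (by largest part, then next-largest, …) yields 164.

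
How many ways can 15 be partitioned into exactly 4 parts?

There are too many to list fully; the first 12 (by largest part) are:
1, 1, 1, 12
1, 1, 2, 11
1, 1, 3, 10
1, 2, 2, 10
1, 1, 4, 9
1, 2, 3, 9
2, 2, 2, 9
1, 1, 5, 8
1, 2, 4, 8
1, 3, 3, 8
2, 2, 3, 8
1, 1, 6, 7
…and 15 more, for 27 total.

27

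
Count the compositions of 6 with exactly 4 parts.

A composition of 6 into 4 positive parts is chosen by placing 3 dividers among the 5 gaps between 6 units: C(5,3) = 10.

10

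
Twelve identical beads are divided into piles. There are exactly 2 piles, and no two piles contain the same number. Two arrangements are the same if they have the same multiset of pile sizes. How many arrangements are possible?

5

Listing the qualifying partitions of 12:
11, 1
10, 2
9, 3
8, 4
7, 5
That's 5 in total.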